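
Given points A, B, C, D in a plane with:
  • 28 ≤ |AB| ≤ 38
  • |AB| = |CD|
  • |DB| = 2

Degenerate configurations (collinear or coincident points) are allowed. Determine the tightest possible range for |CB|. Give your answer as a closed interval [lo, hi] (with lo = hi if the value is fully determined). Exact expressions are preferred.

|CB| ∈ [26, 40]  (≈ [26.0000, 40.0000])

|AB| ∈ [28, 38]
|BD| ∈ {2}
|CD| ∈ [28, 38]
|AD| ∈ [26, 40]
|BC| ∈ [26, 40]
|AC| ∈ [0, 78]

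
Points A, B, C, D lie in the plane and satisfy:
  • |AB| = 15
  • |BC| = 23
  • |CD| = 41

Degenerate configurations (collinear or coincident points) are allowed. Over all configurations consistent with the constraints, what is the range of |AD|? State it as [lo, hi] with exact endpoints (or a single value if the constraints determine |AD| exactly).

|AB| ∈ {15}
|BC| ∈ {23}
|CD| ∈ {41}
|AC| ∈ [8, 38]
|BD| ∈ [18, 64]
|AD| ∈ [3, 79]

|AD| ∈ [3, 79]  (≈ [3.0000, 79.0000])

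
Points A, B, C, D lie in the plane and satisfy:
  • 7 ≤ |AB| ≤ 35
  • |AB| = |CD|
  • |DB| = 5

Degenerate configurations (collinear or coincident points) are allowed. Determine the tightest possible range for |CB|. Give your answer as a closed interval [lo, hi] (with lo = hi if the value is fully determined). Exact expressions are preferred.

|AB| ∈ [7, 35]
|BD| ∈ {5}
|CD| ∈ [7, 35]
|AD| ∈ [2, 40]
|BC| ∈ [2, 40]
|AC| ∈ [0, 75]

|CB| ∈ [2, 40]  (≈ [2.0000, 40.0000])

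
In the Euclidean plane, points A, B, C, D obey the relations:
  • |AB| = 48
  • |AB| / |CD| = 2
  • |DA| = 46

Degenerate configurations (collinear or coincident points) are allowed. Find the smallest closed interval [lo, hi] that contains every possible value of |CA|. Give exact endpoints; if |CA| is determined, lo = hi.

|CA| ∈ [22, 70]  (≈ [22.0000, 70.0000])

|AB| ∈ {48}
|AD| ∈ {46}
|CD| ∈ {24}
|BD| ∈ [2, 94]
|AC| ∈ [22, 70]
|BC| ∈ [0, 118]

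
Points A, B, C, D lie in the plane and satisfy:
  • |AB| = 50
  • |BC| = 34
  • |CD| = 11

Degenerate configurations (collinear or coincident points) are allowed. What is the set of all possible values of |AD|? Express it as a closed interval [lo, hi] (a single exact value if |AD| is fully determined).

|AD| ∈ [5, 95]  (≈ [5.0000, 95.0000])

|AB| ∈ {50}
|BC| ∈ {34}
|CD| ∈ {11}
|AC| ∈ [16, 84]
|BD| ∈ [23, 45]
|AD| ∈ [5, 95]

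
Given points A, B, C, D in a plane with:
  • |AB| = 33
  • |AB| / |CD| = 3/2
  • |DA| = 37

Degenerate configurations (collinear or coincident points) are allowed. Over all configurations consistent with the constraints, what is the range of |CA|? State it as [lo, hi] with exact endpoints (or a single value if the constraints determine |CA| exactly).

|CA| ∈ [15, 59]  (≈ [15.0000, 59.0000])

|AB| ∈ {33}
|AD| ∈ {37}
|CD| ∈ {22}
|BD| ∈ [4, 70]
|AC| ∈ [15, 59]
|BC| ∈ [0, 92]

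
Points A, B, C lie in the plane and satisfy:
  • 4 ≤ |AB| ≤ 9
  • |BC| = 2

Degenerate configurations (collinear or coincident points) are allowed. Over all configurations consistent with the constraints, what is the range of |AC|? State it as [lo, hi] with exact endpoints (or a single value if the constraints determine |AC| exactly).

|AC| ∈ [2, 11]  (≈ [2.0000, 11.0000])

|AB| ∈ [4, 9]
|BC| ∈ {2}
|AC| ∈ [2, 11]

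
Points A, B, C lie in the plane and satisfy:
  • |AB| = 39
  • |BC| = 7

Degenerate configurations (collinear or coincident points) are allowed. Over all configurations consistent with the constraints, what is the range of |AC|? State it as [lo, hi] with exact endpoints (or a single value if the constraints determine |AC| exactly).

|AB| ∈ {39}
|BC| ∈ {7}
|AC| ∈ [32, 46]

|AC| ∈ [32, 46]  (≈ [32.0000, 46.0000])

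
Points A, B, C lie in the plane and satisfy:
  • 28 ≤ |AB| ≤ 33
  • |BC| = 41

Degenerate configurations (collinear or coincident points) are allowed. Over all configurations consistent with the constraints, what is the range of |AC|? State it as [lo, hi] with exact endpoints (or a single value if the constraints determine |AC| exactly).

|AB| ∈ [28, 33]
|BC| ∈ {41}
|AC| ∈ [8, 74]

|AC| ∈ [8, 74]  (≈ [8.0000, 74.0000])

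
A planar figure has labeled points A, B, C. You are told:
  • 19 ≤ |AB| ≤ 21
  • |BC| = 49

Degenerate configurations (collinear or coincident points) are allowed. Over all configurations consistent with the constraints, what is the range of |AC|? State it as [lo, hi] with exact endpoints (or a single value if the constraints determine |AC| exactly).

|AB| ∈ [19, 21]
|BC| ∈ {49}
|AC| ∈ [28, 70]

|AC| ∈ [28, 70]  (≈ [28.0000, 70.0000])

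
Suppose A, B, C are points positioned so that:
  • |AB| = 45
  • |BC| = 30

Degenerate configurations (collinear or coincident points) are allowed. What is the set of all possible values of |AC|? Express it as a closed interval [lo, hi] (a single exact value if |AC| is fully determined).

|AC| ∈ [15, 75]  (≈ [15.0000, 75.0000])

|AB| ∈ {45}
|BC| ∈ {30}
|AC| ∈ [15, 75]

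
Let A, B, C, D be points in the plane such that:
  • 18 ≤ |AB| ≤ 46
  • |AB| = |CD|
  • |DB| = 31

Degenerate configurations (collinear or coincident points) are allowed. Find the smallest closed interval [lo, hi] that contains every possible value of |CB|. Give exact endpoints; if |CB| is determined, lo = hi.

|AB| ∈ [18, 46]
|BD| ∈ {31}
|CD| ∈ [18, 46]
|AD| ∈ [0, 77]
|BC| ∈ [0, 77]
|AC| ∈ [0, 123]

|CB| ∈ [0, 77]  (≈ [0.0000, 77.0000])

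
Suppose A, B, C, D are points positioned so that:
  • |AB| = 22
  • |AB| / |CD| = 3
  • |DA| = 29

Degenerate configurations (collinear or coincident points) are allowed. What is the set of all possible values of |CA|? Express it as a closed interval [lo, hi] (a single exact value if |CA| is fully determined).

|AB| ∈ {22}
|AD| ∈ {29}
|CD| ∈ {22/3}
|BD| ∈ [7, 51]
|AC| ∈ [65/3, 109/3]
|BC| ∈ [0, 175/3]

|CA| ∈ [65/3, 109/3]  (≈ [21.6667, 36.3333])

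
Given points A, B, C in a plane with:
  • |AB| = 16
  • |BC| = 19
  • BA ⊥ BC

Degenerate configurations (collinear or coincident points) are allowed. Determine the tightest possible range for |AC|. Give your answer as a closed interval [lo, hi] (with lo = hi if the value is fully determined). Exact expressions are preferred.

|AC| = √(617)  (≈ 24.8395)

|AB| ∈ {16}
|BC| ∈ {19}
|AC| ∈ {√(617)}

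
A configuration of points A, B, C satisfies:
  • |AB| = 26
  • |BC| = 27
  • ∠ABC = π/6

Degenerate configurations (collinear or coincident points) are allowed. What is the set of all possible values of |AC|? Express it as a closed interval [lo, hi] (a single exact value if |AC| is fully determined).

|AB| ∈ {26}
|BC| ∈ {27}
|AC| ∈ {√(1405 - 702·√(3))}

|AC| = √(1405 - 702·√(3))  (≈ 13.7514)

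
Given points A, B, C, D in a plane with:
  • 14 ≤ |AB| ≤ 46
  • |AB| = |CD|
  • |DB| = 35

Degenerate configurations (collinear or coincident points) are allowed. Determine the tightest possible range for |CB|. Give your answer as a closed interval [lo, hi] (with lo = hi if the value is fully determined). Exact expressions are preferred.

|AB| ∈ [14, 46]
|BD| ∈ {35}
|CD| ∈ [14, 46]
|AD| ∈ [0, 81]
|BC| ∈ [0, 81]
|AC| ∈ [0, 127]

|CB| ∈ [0, 81]  (≈ [0.0000, 81.0000])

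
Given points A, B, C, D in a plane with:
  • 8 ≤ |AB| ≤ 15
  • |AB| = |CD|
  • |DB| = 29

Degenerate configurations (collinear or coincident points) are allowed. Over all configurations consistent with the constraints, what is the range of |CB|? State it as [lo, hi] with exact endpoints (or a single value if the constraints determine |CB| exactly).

|AB| ∈ [8, 15]
|BD| ∈ {29}
|CD| ∈ [8, 15]
|AD| ∈ [14, 44]
|BC| ∈ [14, 44]
|AC| ∈ [0, 59]

|CB| ∈ [14, 44]  (≈ [14.0000, 44.0000])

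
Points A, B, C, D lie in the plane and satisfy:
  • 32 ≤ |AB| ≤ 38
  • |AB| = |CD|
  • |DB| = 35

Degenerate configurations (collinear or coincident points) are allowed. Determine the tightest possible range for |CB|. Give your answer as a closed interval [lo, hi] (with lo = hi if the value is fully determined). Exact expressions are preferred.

|CB| ∈ [0, 73]  (≈ [0.0000, 73.0000])

|AB| ∈ [32, 38]
|BD| ∈ {35}
|CD| ∈ [32, 38]
|AD| ∈ [0, 73]
|BC| ∈ [0, 73]
|AC| ∈ [0, 111]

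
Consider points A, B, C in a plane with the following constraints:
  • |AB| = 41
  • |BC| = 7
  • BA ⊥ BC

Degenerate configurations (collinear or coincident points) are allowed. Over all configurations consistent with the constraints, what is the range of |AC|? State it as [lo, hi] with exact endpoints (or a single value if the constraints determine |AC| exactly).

|AC| = √(1730)  (≈ 41.5933)

|AB| ∈ {41}
|BC| ∈ {7}
|AC| ∈ {√(1730)}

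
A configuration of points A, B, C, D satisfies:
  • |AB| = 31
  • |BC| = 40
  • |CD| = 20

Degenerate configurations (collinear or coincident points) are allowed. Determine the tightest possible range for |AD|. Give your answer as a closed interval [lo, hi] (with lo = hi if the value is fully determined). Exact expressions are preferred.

|AB| ∈ {31}
|BC| ∈ {40}
|CD| ∈ {20}
|AC| ∈ [9, 71]
|BD| ∈ [20, 60]
|AD| ∈ [0, 91]

|AD| ∈ [0, 91]  (≈ [0.0000, 91.0000])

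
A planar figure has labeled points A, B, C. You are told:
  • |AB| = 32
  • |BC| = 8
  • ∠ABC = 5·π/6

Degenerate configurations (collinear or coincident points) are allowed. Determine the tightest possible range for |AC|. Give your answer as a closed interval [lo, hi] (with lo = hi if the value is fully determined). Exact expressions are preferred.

|AC| = 8·√(4·√(3) + 17)  (≈ 39.1332)

|AB| ∈ {32}
|BC| ∈ {8}
|AC| ∈ {8·√(4·√(3) + 17)}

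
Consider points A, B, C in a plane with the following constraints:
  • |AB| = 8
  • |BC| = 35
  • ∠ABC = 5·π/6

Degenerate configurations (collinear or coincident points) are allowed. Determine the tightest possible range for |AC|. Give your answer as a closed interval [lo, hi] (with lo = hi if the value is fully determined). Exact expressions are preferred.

|AB| ∈ {8}
|BC| ∈ {35}
|AC| ∈ {√(280·√(3) + 1289)}

|AC| = √(280·√(3) + 1289)  (≈ 42.1186)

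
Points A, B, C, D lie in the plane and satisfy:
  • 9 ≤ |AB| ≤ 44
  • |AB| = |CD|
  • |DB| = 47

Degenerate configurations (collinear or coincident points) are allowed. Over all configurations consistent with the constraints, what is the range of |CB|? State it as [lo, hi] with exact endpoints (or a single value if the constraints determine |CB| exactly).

|AB| ∈ [9, 44]
|BD| ∈ {47}
|CD| ∈ [9, 44]
|AD| ∈ [3, 91]
|BC| ∈ [3, 91]
|AC| ∈ [0, 135]

|CB| ∈ [3, 91]  (≈ [3.0000, 91.0000])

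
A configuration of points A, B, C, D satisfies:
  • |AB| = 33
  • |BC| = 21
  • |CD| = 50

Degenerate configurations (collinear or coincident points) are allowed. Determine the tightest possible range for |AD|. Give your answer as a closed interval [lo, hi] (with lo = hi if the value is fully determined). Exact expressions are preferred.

|AB| ∈ {33}
|BC| ∈ {21}
|CD| ∈ {50}
|AC| ∈ [12, 54]
|BD| ∈ [29, 71]
|AD| ∈ [0, 104]

|AD| ∈ [0, 104]  (≈ [0.0000, 104.0000])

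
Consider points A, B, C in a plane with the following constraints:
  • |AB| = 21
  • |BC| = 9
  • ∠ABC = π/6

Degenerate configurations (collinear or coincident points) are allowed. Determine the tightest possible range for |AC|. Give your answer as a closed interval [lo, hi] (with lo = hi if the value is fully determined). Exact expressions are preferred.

|AB| ∈ {21}
|BC| ∈ {9}
|AC| ∈ {3·√(58 - 21·√(3))}

|AC| = 3·√(58 - 21·√(3))  (≈ 13.9514)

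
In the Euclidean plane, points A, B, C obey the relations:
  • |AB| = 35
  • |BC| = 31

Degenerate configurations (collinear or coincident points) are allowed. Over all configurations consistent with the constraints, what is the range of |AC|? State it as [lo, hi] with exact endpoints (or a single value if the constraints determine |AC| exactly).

|AC| ∈ [4, 66]  (≈ [4.0000, 66.0000])

|AB| ∈ {35}
|BC| ∈ {31}
|AC| ∈ [4, 66]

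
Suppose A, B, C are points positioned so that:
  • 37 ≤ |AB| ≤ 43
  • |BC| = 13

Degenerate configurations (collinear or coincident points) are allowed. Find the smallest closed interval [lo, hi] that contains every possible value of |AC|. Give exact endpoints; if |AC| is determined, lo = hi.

|AC| ∈ [24, 56]  (≈ [24.0000, 56.0000])

|AB| ∈ [37, 43]
|BC| ∈ {13}
|AC| ∈ [24, 56]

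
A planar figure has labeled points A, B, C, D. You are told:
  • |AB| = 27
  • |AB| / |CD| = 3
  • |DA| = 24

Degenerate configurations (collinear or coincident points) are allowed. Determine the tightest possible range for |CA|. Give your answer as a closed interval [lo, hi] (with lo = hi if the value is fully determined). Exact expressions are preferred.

|AB| ∈ {27}
|AD| ∈ {24}
|CD| ∈ {9}
|BD| ∈ [3, 51]
|AC| ∈ [15, 33]
|BC| ∈ [0, 60]

|CA| ∈ [15, 33]  (≈ [15.0000, 33.0000])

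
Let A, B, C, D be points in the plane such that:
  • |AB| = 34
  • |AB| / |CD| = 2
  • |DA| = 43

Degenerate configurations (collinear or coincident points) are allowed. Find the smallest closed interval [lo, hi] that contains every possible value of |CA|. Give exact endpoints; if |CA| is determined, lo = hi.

|AB| ∈ {34}
|AD| ∈ {43}
|CD| ∈ {17}
|BD| ∈ [9, 77]
|AC| ∈ [26, 60]
|BC| ∈ [0, 94]

|CA| ∈ [26, 60]  (≈ [26.0000, 60.0000])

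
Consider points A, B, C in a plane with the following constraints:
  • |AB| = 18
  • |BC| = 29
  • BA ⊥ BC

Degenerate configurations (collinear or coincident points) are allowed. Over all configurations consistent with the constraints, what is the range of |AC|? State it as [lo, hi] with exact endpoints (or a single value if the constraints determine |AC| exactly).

|AC| = √(1165)  (≈ 34.1321)

|AB| ∈ {18}
|BC| ∈ {29}
|AC| ∈ {√(1165)}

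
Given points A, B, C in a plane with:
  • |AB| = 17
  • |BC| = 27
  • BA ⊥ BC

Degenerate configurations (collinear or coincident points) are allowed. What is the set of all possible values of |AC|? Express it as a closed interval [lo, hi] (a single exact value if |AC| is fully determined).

|AB| ∈ {17}
|BC| ∈ {27}
|AC| ∈ {√(1018)}

|AC| = √(1018)  (≈ 31.9061)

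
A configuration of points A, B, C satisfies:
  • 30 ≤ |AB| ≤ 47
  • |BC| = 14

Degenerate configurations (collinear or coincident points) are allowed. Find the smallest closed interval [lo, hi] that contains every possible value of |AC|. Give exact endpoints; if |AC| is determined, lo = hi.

|AB| ∈ [30, 47]
|BC| ∈ {14}
|AC| ∈ [16, 61]

|AC| ∈ [16, 61]  (≈ [16.0000, 61.0000])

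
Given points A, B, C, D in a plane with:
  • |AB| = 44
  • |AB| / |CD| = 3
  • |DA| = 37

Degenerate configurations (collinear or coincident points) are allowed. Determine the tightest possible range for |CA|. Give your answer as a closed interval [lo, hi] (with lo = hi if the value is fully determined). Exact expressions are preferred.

|CA| ∈ [67/3, 155/3]  (≈ [22.3333, 51.6667])

|AB| ∈ {44}
|AD| ∈ {37}
|CD| ∈ {44/3}
|BD| ∈ [7, 81]
|AC| ∈ [67/3, 155/3]
|BC| ∈ [0, 287/3]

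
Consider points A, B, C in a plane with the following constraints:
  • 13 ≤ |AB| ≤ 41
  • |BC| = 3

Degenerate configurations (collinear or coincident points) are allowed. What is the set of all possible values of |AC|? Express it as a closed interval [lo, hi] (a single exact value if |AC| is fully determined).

|AC| ∈ [10, 44]  (≈ [10.0000, 44.0000])

|AB| ∈ [13, 41]
|BC| ∈ {3}
|AC| ∈ [10, 44]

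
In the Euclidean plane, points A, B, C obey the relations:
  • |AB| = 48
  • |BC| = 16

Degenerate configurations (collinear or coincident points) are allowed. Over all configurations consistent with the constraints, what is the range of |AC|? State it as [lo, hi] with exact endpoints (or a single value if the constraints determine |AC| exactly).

|AB| ∈ {48}
|BC| ∈ {16}
|AC| ∈ [32, 64]

|AC| ∈ [32, 64]  (≈ [32.0000, 64.0000])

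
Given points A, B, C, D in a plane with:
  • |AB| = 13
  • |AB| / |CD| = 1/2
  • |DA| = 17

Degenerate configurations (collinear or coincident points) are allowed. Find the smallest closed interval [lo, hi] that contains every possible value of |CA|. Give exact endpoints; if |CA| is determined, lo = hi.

|CA| ∈ [9, 43]  (≈ [9.0000, 43.0000])

|AB| ∈ {13}
|AD| ∈ {17}
|CD| ∈ {26}
|BD| ∈ [4, 30]
|AC| ∈ [9, 43]
|BC| ∈ [0, 56]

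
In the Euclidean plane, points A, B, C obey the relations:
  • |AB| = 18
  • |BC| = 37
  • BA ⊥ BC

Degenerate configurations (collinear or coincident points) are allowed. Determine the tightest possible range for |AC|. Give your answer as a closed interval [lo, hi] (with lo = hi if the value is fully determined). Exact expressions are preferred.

|AC| = √(1693)  (≈ 41.1461)

|AB| ∈ {18}
|BC| ∈ {37}
|AC| ∈ {√(1693)}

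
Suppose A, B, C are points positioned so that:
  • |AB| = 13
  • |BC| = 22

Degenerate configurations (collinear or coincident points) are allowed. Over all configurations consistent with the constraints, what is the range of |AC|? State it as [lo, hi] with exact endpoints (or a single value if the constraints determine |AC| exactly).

|AB| ∈ {13}
|BC| ∈ {22}
|AC| ∈ [9, 35]

|AC| ∈ [9, 35]  (≈ [9.0000, 35.0000])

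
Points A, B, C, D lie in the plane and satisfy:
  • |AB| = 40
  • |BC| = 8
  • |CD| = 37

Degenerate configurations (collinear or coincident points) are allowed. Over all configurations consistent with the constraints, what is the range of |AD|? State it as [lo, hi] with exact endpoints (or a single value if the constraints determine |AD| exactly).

|AB| ∈ {40}
|BC| ∈ {8}
|CD| ∈ {37}
|AC| ∈ [32, 48]
|BD| ∈ [29, 45]
|AD| ∈ [0, 85]

|AD| ∈ [0, 85]  (≈ [0.0000, 85.0000])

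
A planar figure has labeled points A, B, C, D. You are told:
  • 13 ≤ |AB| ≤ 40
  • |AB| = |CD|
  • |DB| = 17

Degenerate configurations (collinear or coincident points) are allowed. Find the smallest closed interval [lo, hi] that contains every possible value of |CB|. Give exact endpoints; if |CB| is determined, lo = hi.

|CB| ∈ [0, 57]  (≈ [0.0000, 57.0000])

|AB| ∈ [13, 40]
|BD| ∈ {17}
|CD| ∈ [13, 40]
|AD| ∈ [0, 57]
|BC| ∈ [0, 57]
|AC| ∈ [0, 97]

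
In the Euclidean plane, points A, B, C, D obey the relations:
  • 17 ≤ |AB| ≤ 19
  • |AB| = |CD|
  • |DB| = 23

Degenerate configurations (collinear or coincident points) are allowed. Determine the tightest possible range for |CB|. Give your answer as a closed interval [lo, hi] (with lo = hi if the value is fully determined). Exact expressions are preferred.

|AB| ∈ [17, 19]
|BD| ∈ {23}
|CD| ∈ [17, 19]
|AD| ∈ [4, 42]
|BC| ∈ [4, 42]
|AC| ∈ [0, 61]

|CB| ∈ [4, 42]  (≈ [4.0000, 42.0000])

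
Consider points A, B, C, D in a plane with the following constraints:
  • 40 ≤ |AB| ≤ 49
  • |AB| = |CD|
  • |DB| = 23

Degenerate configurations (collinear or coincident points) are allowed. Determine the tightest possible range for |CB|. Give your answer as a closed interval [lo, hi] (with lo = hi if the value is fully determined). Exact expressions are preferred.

|AB| ∈ [40, 49]
|BD| ∈ {23}
|CD| ∈ [40, 49]
|AD| ∈ [17, 72]
|BC| ∈ [17, 72]
|AC| ∈ [0, 121]

|CB| ∈ [17, 72]  (≈ [17.0000, 72.0000])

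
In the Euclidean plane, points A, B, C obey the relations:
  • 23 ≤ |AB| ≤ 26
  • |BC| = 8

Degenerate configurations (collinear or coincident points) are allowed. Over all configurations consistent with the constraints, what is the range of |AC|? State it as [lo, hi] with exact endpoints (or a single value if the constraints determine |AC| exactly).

|AB| ∈ [23, 26]
|BC| ∈ {8}
|AC| ∈ [15, 34]

|AC| ∈ [15, 34]  (≈ [15.0000, 34.0000])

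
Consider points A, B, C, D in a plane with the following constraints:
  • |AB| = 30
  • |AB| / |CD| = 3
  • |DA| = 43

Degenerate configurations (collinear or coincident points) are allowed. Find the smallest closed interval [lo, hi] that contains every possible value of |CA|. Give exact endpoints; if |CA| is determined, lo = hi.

|CA| ∈ [33, 53]  (≈ [33.0000, 53.0000])

|AB| ∈ {30}
|AD| ∈ {43}
|CD| ∈ {10}
|BD| ∈ [13, 73]
|AC| ∈ [33, 53]
|BC| ∈ [3, 83]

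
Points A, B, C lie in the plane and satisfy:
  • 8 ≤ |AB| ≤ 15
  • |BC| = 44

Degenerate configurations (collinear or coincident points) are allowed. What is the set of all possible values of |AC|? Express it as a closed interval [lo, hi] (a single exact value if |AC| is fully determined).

|AC| ∈ [29, 59]  (≈ [29.0000, 59.0000])

|AB| ∈ [8, 15]
|BC| ∈ {44}
|AC| ∈ [29, 59]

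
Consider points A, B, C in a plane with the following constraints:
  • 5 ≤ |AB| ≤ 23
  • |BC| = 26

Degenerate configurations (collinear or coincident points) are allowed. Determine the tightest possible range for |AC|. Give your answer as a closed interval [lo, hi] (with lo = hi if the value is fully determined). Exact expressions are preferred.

|AC| ∈ [3, 49]  (≈ [3.0000, 49.0000])

|AB| ∈ [5, 23]
|BC| ∈ {26}
|AC| ∈ [3, 49]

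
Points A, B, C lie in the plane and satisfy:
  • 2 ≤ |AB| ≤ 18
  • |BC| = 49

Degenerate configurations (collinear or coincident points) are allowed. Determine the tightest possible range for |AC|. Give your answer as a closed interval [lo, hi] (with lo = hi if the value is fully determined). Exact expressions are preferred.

|AC| ∈ [31, 67]  (≈ [31.0000, 67.0000])

|AB| ∈ [2, 18]
|BC| ∈ {49}
|AC| ∈ [31, 67]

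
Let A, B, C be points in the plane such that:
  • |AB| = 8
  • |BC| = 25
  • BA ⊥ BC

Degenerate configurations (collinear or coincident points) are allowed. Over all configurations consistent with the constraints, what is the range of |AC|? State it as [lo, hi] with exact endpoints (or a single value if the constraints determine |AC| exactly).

|AB| ∈ {8}
|BC| ∈ {25}
|AC| ∈ {√(689)}

|AC| = √(689)  (≈ 26.2488)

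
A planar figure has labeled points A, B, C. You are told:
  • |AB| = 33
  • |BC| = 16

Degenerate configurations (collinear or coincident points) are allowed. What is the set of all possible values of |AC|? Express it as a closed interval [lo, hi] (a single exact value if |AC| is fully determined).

|AB| ∈ {33}
|BC| ∈ {16}
|AC| ∈ [17, 49]

|AC| ∈ [17, 49]  (≈ [17.0000, 49.0000])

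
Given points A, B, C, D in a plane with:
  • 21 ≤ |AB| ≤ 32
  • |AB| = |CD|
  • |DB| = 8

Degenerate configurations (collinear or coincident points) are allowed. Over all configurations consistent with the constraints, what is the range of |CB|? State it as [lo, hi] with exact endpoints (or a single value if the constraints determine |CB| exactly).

|AB| ∈ [21, 32]
|BD| ∈ {8}
|CD| ∈ [21, 32]
|AD| ∈ [13, 40]
|BC| ∈ [13, 40]
|AC| ∈ [0, 72]

|CB| ∈ [13, 40]  (≈ [13.0000, 40.0000])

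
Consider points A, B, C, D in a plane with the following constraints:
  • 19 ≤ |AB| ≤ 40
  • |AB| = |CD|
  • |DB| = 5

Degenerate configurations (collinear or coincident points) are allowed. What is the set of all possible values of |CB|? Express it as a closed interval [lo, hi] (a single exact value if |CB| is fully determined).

|CB| ∈ [14, 45]  (≈ [14.0000, 45.0000])

|AB| ∈ [19, 40]
|BD| ∈ {5}
|CD| ∈ [19, 40]
|AD| ∈ [14, 45]
|BC| ∈ [14, 45]
|AC| ∈ [0, 85]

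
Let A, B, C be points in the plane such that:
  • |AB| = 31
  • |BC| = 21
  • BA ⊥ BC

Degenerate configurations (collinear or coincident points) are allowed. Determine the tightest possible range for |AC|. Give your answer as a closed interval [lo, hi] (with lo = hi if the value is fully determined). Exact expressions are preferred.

|AB| ∈ {31}
|BC| ∈ {21}
|AC| ∈ {√(1402)}

|AC| = √(1402)  (≈ 37.4433)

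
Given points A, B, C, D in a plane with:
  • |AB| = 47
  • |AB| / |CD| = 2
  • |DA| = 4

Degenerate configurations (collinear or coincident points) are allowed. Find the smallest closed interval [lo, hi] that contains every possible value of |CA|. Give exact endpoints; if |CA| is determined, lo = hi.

|AB| ∈ {47}
|AD| ∈ {4}
|CD| ∈ {47/2}
|BD| ∈ [43, 51]
|AC| ∈ [39/2, 55/2]
|BC| ∈ [39/2, 149/2]

|CA| ∈ [39/2, 55/2]  (≈ [19.5000, 27.5000])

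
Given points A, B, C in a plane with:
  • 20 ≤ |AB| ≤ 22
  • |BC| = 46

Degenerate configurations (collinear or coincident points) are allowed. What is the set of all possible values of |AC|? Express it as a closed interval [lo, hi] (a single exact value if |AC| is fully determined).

|AC| ∈ [24, 68]  (≈ [24.0000, 68.0000])

|AB| ∈ [20, 22]
|BC| ∈ {46}
|AC| ∈ [24, 68]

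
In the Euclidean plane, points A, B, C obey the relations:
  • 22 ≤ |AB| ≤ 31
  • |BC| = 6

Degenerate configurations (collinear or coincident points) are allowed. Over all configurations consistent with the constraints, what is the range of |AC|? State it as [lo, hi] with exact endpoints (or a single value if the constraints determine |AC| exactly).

|AC| ∈ [16, 37]  (≈ [16.0000, 37.0000])

|AB| ∈ [22, 31]
|BC| ∈ {6}
|AC| ∈ [16, 37]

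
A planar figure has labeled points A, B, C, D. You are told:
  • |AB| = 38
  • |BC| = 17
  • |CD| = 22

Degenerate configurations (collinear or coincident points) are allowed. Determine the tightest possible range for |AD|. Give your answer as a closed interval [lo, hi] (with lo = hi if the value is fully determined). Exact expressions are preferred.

|AD| ∈ [0, 77]  (≈ [0.0000, 77.0000])

|AB| ∈ {38}
|BC| ∈ {17}
|CD| ∈ {22}
|AC| ∈ [21, 55]
|BD| ∈ [5, 39]
|AD| ∈ [0, 77]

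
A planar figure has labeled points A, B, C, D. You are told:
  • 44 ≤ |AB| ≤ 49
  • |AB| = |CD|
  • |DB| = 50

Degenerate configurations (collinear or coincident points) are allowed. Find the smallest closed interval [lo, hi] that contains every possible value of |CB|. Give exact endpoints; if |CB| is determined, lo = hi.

|CB| ∈ [1, 99]  (≈ [1.0000, 99.0000])

|AB| ∈ [44, 49]
|BD| ∈ {50}
|CD| ∈ [44, 49]
|AD| ∈ [1, 99]
|BC| ∈ [1, 99]
|AC| ∈ [0, 148]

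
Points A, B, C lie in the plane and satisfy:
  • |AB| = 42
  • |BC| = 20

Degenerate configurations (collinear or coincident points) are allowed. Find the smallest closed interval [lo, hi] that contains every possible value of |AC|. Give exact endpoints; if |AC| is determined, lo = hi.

|AC| ∈ [22, 62]  (≈ [22.0000, 62.0000])

|AB| ∈ {42}
|BC| ∈ {20}
|AC| ∈ [22, 62]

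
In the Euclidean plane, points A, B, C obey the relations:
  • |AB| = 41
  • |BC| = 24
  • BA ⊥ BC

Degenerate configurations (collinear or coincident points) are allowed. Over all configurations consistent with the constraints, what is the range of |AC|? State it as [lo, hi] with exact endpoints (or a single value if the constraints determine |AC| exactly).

|AB| ∈ {41}
|BC| ∈ {24}
|AC| ∈ {√(2257)}

|AC| = √(2257)  (≈ 47.5079)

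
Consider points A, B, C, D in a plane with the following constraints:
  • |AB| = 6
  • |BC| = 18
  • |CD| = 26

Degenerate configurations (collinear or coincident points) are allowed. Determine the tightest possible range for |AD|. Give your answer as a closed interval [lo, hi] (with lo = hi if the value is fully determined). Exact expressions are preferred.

|AD| ∈ [2, 50]  (≈ [2.0000, 50.0000])

|AB| ∈ {6}
|BC| ∈ {18}
|CD| ∈ {26}
|AC| ∈ [12, 24]
|BD| ∈ [8, 44]
|AD| ∈ [2, 50]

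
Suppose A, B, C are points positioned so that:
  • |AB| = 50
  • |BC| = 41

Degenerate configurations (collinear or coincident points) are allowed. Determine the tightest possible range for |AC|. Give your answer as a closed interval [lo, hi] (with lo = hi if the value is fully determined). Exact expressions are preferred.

|AC| ∈ [9, 91]  (≈ [9.0000, 91.0000])

|AB| ∈ {50}
|BC| ∈ {41}
|AC| ∈ [9, 91]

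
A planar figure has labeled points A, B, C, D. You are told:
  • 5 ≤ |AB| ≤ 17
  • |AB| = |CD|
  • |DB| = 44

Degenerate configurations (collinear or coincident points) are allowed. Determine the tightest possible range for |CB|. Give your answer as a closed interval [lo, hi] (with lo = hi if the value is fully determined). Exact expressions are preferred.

|AB| ∈ [5, 17]
|BD| ∈ {44}
|CD| ∈ [5, 17]
|AD| ∈ [27, 61]
|BC| ∈ [27, 61]
|AC| ∈ [10, 78]

|CB| ∈ [27, 61]  (≈ [27.0000, 61.0000])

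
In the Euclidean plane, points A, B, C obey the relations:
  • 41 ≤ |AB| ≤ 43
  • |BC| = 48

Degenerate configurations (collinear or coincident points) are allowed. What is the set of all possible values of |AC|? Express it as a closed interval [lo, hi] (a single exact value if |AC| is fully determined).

|AC| ∈ [5, 91]  (≈ [5.0000, 91.0000])

|AB| ∈ [41, 43]
|BC| ∈ {48}
|AC| ∈ [5, 91]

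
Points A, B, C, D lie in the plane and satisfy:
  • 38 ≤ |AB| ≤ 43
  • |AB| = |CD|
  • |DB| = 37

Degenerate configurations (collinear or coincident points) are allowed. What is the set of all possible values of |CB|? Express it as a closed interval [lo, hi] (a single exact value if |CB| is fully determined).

|CB| ∈ [1, 80]  (≈ [1.0000, 80.0000])

|AB| ∈ [38, 43]
|BD| ∈ {37}
|CD| ∈ [38, 43]
|AD| ∈ [1, 80]
|BC| ∈ [1, 80]
|AC| ∈ [0, 123]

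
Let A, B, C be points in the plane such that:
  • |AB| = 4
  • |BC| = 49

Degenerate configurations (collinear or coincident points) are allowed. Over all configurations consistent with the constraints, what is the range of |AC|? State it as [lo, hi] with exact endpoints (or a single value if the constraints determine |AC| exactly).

|AB| ∈ {4}
|BC| ∈ {49}
|AC| ∈ [45, 53]

|AC| ∈ [45, 53]  (≈ [45.0000, 53.0000])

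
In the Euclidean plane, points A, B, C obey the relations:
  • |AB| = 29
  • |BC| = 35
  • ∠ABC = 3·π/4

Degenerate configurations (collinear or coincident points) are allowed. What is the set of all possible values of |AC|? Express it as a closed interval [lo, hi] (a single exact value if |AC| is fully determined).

|AB| ∈ {29}
|BC| ∈ {35}
|AC| ∈ {√(1015·√(2) + 2066)}

|AC| = √(1015·√(2) + 2066)  (≈ 59.1729)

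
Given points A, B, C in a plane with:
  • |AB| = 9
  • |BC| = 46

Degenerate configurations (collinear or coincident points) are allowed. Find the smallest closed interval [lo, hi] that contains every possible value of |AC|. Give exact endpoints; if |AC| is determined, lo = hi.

|AC| ∈ [37, 55]  (≈ [37.0000, 55.0000])

|AB| ∈ {9}
|BC| ∈ {46}
|AC| ∈ [37, 55]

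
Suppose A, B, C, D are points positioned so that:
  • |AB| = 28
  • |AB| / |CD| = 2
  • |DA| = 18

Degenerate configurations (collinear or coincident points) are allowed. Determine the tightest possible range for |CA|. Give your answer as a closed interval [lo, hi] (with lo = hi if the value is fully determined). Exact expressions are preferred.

|AB| ∈ {28}
|AD| ∈ {18}
|CD| ∈ {14}
|BD| ∈ [10, 46]
|AC| ∈ [4, 32]
|BC| ∈ [0, 60]

|CA| ∈ [4, 32]  (≈ [4.0000, 32.0000])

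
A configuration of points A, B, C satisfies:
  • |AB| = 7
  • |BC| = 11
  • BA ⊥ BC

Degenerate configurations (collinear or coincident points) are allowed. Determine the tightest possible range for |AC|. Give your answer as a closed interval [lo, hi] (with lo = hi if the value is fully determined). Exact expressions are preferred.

|AC| = √(170)  (≈ 13.0384)

|AB| ∈ {7}
|BC| ∈ {11}
|AC| ∈ {√(170)}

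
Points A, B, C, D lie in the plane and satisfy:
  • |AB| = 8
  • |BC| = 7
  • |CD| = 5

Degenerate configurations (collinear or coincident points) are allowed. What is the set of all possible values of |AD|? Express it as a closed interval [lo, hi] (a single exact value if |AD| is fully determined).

|AB| ∈ {8}
|BC| ∈ {7}
|CD| ∈ {5}
|AC| ∈ [1, 15]
|BD| ∈ [2, 12]
|AD| ∈ [0, 20]

|AD| ∈ [0, 20]  (≈ [0.0000, 20.0000])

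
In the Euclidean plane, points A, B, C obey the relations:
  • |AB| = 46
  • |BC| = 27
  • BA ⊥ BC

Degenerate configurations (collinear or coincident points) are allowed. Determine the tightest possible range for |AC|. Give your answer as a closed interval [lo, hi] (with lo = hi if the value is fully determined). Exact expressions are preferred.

|AB| ∈ {46}
|BC| ∈ {27}
|AC| ∈ {√(2845)}

|AC| = √(2845)  (≈ 53.3385)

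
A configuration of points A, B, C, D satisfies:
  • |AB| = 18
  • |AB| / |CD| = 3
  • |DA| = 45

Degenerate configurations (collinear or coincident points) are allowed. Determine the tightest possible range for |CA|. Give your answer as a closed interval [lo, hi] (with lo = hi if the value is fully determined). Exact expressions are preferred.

|CA| ∈ [39, 51]  (≈ [39.0000, 51.0000])

|AB| ∈ {18}
|AD| ∈ {45}
|CD| ∈ {6}
|BD| ∈ [27, 63]
|AC| ∈ [39, 51]
|BC| ∈ [21, 69]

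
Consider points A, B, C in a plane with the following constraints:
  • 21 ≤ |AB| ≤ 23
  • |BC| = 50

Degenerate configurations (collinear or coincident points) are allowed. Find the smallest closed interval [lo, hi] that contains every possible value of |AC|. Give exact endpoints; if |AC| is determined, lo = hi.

|AB| ∈ [21, 23]
|BC| ∈ {50}
|AC| ∈ [27, 73]

|AC| ∈ [27, 73]  (≈ [27.0000, 73.0000])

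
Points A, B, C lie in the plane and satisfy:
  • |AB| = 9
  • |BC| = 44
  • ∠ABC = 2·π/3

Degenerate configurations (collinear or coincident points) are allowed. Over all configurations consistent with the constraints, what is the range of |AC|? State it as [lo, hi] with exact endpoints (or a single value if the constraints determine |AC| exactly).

|AC| = √(2413)  (≈ 49.1223)

|AB| ∈ {9}
|BC| ∈ {44}
|AC| ∈ {√(2413)}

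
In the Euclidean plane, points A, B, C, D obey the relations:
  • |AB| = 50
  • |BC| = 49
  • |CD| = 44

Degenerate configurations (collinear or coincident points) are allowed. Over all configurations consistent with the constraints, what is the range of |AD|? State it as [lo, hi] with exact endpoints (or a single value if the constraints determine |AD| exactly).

|AD| ∈ [0, 143]  (≈ [0.0000, 143.0000])

|AB| ∈ {50}
|BC| ∈ {49}
|CD| ∈ {44}
|AC| ∈ [1, 99]
|BD| ∈ [5, 93]
|AD| ∈ [0, 143]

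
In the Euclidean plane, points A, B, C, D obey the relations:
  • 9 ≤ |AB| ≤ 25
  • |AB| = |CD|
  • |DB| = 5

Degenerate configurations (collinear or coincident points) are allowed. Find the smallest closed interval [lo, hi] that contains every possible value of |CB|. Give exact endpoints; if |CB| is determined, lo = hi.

|CB| ∈ [4, 30]  (≈ [4.0000, 30.0000])

|AB| ∈ [9, 25]
|BD| ∈ {5}
|CD| ∈ [9, 25]
|AD| ∈ [4, 30]
|BC| ∈ [4, 30]
|AC| ∈ [0, 55]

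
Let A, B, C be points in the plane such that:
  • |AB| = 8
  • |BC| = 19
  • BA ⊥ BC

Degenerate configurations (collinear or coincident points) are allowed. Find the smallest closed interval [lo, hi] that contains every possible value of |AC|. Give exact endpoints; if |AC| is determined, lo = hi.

|AC| = 5·√(17)  (≈ 20.6155)

|AB| ∈ {8}
|BC| ∈ {19}
|AC| ∈ {5·√(17)}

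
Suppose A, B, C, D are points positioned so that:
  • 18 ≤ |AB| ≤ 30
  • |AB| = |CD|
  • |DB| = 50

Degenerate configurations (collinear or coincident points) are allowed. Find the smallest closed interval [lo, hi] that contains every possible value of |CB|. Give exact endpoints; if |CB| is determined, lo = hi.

|CB| ∈ [20, 80]  (≈ [20.0000, 80.0000])

|AB| ∈ [18, 30]
|BD| ∈ {50}
|CD| ∈ [18, 30]
|AD| ∈ [20, 80]
|BC| ∈ [20, 80]
|AC| ∈ [0, 110]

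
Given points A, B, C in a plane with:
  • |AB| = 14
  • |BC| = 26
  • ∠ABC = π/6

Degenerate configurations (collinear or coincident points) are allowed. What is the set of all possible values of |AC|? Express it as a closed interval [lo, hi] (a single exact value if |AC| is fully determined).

|AC| = 2·√(218 - 91·√(3))  (≈ 15.5413)

|AB| ∈ {14}
|BC| ∈ {26}
|AC| ∈ {2·√(218 - 91·√(3))}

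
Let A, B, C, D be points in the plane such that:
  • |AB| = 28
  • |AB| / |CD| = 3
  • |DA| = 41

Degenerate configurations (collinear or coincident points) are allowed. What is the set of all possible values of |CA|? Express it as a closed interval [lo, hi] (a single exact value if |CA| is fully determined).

|CA| ∈ [95/3, 151/3]  (≈ [31.6667, 50.3333])

|AB| ∈ {28}
|AD| ∈ {41}
|CD| ∈ {28/3}
|BD| ∈ [13, 69]
|AC| ∈ [95/3, 151/3]
|BC| ∈ [11/3, 235/3]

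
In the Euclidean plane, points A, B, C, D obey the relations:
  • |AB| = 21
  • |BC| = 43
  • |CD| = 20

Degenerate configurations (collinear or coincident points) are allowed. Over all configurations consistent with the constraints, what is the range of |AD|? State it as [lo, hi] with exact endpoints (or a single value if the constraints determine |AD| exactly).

|AD| ∈ [2, 84]  (≈ [2.0000, 84.0000])

|AB| ∈ {21}
|BC| ∈ {43}
|CD| ∈ {20}
|AC| ∈ [22, 64]
|BD| ∈ [23, 63]
|AD| ∈ [2, 84]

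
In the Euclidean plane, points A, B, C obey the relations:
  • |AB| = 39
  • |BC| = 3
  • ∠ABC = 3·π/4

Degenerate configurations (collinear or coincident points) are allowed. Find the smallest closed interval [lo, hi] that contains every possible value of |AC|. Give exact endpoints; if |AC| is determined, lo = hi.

|AC| = 3·√(13·√(2) + 170)  (≈ 41.1760)

|AB| ∈ {39}
|BC| ∈ {3}
|AC| ∈ {3·√(13·√(2) + 170)}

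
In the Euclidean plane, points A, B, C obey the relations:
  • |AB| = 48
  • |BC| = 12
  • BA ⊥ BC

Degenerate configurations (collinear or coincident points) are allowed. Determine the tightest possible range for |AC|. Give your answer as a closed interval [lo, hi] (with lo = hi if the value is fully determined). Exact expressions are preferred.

|AC| = 12·√(17)  (≈ 49.4773)

|AB| ∈ {48}
|BC| ∈ {12}
|AC| ∈ {12·√(17)}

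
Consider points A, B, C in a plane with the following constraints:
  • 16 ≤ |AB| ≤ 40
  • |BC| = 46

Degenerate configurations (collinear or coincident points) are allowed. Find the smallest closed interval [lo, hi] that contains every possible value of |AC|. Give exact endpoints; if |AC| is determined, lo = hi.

|AC| ∈ [6, 86]  (≈ [6.0000, 86.0000])

|AB| ∈ [16, 40]
|BC| ∈ {46}
|AC| ∈ [6, 86]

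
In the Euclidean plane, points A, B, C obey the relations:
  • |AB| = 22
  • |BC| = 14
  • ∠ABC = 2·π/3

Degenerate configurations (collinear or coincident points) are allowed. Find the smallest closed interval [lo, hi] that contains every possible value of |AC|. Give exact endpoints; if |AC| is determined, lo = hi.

|AB| ∈ {22}
|BC| ∈ {14}
|AC| ∈ {2·√(247)}

|AC| = 2·√(247)  (≈ 31.4325)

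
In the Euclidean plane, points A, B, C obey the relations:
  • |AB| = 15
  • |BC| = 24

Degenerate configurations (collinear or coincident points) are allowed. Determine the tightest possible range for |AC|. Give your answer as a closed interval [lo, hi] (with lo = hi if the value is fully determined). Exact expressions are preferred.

|AB| ∈ {15}
|BC| ∈ {24}
|AC| ∈ [9, 39]

|AC| ∈ [9, 39]  (≈ [9.0000, 39.0000])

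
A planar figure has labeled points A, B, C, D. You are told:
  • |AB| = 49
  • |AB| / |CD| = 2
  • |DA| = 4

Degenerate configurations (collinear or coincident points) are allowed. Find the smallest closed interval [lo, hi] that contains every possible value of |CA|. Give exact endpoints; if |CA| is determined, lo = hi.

|CA| ∈ [41/2, 57/2]  (≈ [20.5000, 28.5000])

|AB| ∈ {49}
|AD| ∈ {4}
|CD| ∈ {49/2}
|BD| ∈ [45, 53]
|AC| ∈ [41/2, 57/2]
|BC| ∈ [41/2, 155/2]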